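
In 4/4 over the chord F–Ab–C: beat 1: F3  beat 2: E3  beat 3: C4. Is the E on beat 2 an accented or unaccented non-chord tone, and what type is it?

Unaccented escape tone.

The harmony at that moment is F minor triad (F, Ab, C); E3 is not a chord tone.
It is approached by step down from F3 and left by leap up to C4.
Step in, leap out — an escape tone.
It falls on a weak beat, so it is unaccented.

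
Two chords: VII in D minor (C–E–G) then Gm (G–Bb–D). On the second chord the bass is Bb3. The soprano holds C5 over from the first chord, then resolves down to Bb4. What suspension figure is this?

At the second chord the bass is Bb3. The suspended C5 lies a ninth above the bass; after resolving down by step to Bb4, the interval above the bass becomes an octave.
Suspension figures are named by those two intervals: 9–8.

9–8 suspension.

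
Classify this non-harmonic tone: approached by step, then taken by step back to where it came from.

Approach: by step. Departure: by step in the opposite direction, back to the starting pitch.
Stepwise on both sides but reversing to return to the same chord tone — a neighbor tone. (Had it continued onward in the same direction it would be a passing tone instead.)

Neighbor tone.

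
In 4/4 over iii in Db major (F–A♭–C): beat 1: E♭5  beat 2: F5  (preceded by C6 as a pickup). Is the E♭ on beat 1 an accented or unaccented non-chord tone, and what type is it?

Accented appoggiatura.

The harmony at that moment is F minor triad (F, A♭, C); E♭5 is not a chord tone.
It is approached by leap down from C6 and left by step up to F5.
Leap in, step out — an appoggiatura.
It falls on the downbeat, so it is accented.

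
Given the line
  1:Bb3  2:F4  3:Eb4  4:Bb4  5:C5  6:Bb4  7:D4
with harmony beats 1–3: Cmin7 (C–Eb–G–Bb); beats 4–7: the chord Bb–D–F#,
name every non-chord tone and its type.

The harmony at that moment is C minor seventh chord (C, Eb, G, Bb); F4 is not a chord tone.
It is approached by leap up from Bb3 and left by step down to Eb4.
Leap in, step out — an appoggiatura.
The harmony at that moment is Bb augmented triad (Bb, D, F#); C5 is not a chord tone.
It is approached by step up from Bb4 and left by step down to Bb4.
Step away and step back to the same note — a neighbor tone (upper neighbor).

F4 (beat 2) — appoggiatura; C5 (beat 5) — neighbor tone.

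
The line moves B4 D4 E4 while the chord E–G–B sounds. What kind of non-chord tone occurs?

D4 is an appoggiatura.

The harmony at that moment is E minor triad (E, G, B); D4 is not a chord tone.
It is approached by leap down from B4 and left by step up to E4.
Leap in, step out — an appoggiatura.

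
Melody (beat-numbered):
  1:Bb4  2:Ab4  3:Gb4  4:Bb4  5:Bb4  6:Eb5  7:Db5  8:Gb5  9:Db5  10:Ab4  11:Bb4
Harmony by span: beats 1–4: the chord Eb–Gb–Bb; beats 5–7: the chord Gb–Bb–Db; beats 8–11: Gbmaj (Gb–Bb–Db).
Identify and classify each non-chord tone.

Ab4 (beat 2) — passing tone; Eb5 (beat 6) — appoggiatura; Ab4 (beat 10) — appoggiatura.

The harmony at that moment is Eb minor triad (Eb, Gb, Bb); Ab4 is not a chord tone.
It is approached by step down from Bb4 and left by step down to Gb4.
Step in, step out in the same direction — a passing tone.
The harmony at that moment is Gb major triad (Gb, Bb, Db); Eb5 is not a chord tone.
It is approached by leap up from Bb4 and left by step down to Db5.
Leap in, step out — an appoggiatura.
The harmony at that moment is Gb major triad (Gb, Bb, Db); Ab4 is not a chord tone.
It is approached by leap down from Db5 and left by step up to Bb4.
Leap in, step out — an appoggiatura.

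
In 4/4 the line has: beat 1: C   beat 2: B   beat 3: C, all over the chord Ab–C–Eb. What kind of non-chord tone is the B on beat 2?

The harmony at that moment is Ab major triad (Ab, C, Eb); B is not a chord tone.
It is approached by step down from C and left by step up to C.
Step away and step back to the same note — a neighbor tone (lower neighbor).

Lower neighbor tone.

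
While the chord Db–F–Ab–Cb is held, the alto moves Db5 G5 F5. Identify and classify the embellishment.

G5 is an appoggiatura.

The harmony at that moment is Db dominant seventh chord (Db, F, Ab, Cb); G5 is not a chord tone.
It is approached by leap up from Db5 and left by step down to F5.
Leap in, step out — an appoggiatura.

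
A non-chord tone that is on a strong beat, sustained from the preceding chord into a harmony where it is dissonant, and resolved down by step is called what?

Suspension.

Approach: by preparation — the pitch is first a chord tone, then held (tied or repeated) while the harmony changes under it. Departure: down by step. Metric position: strong.
A prepared dissonance that resolves downward by step — a suspension. (The same figure resolving upward would be a retardation.)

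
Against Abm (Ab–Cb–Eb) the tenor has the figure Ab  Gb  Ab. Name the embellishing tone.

The harmony at that moment is Ab minor triad (Ab, Cb, Eb); Gb is not a chord tone.
It is approached by step down from Ab and left by step up to Ab.
Step away and step back to the same note — a neighbor tone (lower neighbor).

Gb is a neighbor tone.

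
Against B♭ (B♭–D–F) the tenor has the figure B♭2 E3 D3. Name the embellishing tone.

The harmony at that moment is B♭ major triad (B♭, D, F); E3 is not a chord tone.
It is approached by leap up from B♭2 and left by step down to D3.
Leap in, step out — an appoggiatura.

E3 is an appoggiatura.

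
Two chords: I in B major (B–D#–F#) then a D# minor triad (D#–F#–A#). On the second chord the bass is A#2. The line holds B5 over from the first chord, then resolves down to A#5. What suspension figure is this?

9–8 suspension.

At the second chord the bass is A#2. The suspended B5 lies a ninth above the bass; after resolving down by step to A#5, the interval above the bass becomes an octave.
Suspension figures are named by those two intervals: 9–8.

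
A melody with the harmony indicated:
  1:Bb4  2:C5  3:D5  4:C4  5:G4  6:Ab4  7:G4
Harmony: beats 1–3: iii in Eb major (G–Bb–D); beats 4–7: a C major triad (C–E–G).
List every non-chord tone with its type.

The harmony at that moment is G minor triad (G, Bb, D); C5 is not a chord tone.
It is approached by step up from Bb4 and left by step up to D5.
Step in, step out in the same direction — a passing tone.
The harmony at that moment is C major triad (C, E, G); Ab4 is not a chord tone.
It is approached by step up from G4 and left by step down to G4.
Step away and step back to the same note — a neighbor tone (upper neighbor).

C5 (beat 2) — passing tone; Ab4 (beat 6) — neighbor tone.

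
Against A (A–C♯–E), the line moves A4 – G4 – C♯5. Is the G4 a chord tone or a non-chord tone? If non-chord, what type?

The harmony at that moment is A major triad (A, C♯, E); G4 is not a chord tone.
It is approached by step down from A4 and left by leap up to C♯5.
Step in, leap out — an escape tone.

Non-chord tone — an escape tone.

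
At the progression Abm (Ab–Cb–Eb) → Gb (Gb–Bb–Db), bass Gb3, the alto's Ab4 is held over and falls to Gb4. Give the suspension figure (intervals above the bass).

9–8 suspension.

At the second chord the bass is Gb3. The suspended Ab4 lies a ninth above the bass; after resolving down by step to Gb4, the interval above the bass becomes an octave.
Suspension figures are named by those two intervals: 9–8.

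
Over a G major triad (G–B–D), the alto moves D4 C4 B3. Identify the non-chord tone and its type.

The harmony at that moment is G major triad (G, B, D); C4 is not a chord tone.
It is approached by step down from D4 and left by step down to B3.
Step in, step out in the same direction — a passing tone.

C4 is a passing tone.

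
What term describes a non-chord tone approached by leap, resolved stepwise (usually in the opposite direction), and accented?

Approach: by leap. Departure: by step. Metric position: strong.
Leap in, step out, in a metrically strong position — an appoggiatura. (It is the mirror image of the escape tone, which steps in and leaps out from a weak position.)

Appoggiatura.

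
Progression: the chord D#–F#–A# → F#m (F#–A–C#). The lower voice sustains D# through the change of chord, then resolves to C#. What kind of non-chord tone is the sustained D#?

The harmony at that moment is F# minor triad (F#, A, C#); D# is not a chord tone.
It is held over (the same pitch as the preceding D#) and left by step down to C#.
Held over from the previous chord and resolving down by step — a suspension.

D# is a suspension.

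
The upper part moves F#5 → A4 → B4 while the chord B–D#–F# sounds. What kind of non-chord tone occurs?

A4 is an appoggiatura.

The harmony at that moment is B major triad (B, D#, F#); A4 is not a chord tone.
It is approached by leap down from F#5 and left by step up to B4.
Leap in, step out — an appoggiatura.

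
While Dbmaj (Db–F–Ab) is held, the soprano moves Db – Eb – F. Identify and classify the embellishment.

The harmony at that moment is Db major triad (Db, F, Ab); Eb is not a chord tone.
It is approached by step up from Db and left by step up to F.
Step in, step out in the same direction — a passing tone.

Eb is a passing tone.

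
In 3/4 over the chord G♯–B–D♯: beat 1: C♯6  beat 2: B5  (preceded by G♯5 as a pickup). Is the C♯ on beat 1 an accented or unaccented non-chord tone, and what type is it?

The harmony at that moment is G♯ minor triad (G♯, B, D♯); C♯6 is not a chord tone.
It is approached by leap up from G♯5 and left by step down to B5.
Leap in, step out — an appoggiatura.
It falls on the downbeat, so it is accented.

Accented appoggiatura.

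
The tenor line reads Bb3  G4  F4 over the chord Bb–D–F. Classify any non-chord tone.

The harmony at that moment is Bb major triad (Bb, D, F); G4 is not a chord tone.
It is approached by leap up from Bb3 and left by step down to F4.
Leap in, step out — an appoggiatura.

G4 is an appoggiatura.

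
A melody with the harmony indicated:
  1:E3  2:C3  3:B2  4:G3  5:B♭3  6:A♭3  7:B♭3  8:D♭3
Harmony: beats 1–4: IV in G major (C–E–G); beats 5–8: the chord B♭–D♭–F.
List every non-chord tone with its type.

B2 (beat 3) — escape tone; A♭3 (beat 6) — neighbor tone.

The harmony at that moment is C major triad (C, E, G); B2 is not a chord tone.
It is approached by step down from C3 and left by leap up to G3.
Step in, leap out — an escape tone.
The harmony at that moment is B♭ minor triad (B♭, D♭, F); A♭3 is not a chord tone.
It is approached by step down from B♭3 and left by step up to B♭3.
Step away and step back to the same note — a neighbor tone (lower neighbor).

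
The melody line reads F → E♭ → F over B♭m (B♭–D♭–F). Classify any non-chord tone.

E♭ is a neighbor tone.

The harmony at that moment is B♭ minor triad (B♭, D♭, F); E♭ is not a chord tone.
It is approached by step down from F and left by step up to F.
Step away and step back to the same note — a neighbor tone (lower neighbor).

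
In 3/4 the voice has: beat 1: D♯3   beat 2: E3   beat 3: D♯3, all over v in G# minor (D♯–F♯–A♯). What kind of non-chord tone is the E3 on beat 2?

Upper neighbor tone.

The harmony at that moment is D♯ minor triad (D♯, F♯, A♯); E3 is not a chord tone.
It is approached by step up from D♯3 and left by step down to D♯3.
Step away and step back to the same note — a neighbor tone (upper neighbor).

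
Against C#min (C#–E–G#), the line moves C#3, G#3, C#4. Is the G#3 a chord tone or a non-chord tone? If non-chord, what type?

Chord tone (the fifth of C# minor triad).

C# minor triad contains C#, E, G#; G# is the fifth, so it is a chord tone.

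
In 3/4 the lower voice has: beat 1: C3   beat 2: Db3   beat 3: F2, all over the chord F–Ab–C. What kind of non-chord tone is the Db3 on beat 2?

Escape tone.

The harmony at that moment is F minor triad (F, Ab, C); Db3 is not a chord tone.
It is approached by step up from C3 and left by leap down to F2.
Step in, leap out, on a weak beat — an escape tone.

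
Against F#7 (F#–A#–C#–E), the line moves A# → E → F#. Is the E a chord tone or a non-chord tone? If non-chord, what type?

F# dominant seventh chord contains F#, A#, C#, E; E is the seventh, so it is a chord tone.

Chord tone (the seventh of F# dominant seventh chord).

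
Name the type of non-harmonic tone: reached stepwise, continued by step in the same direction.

Approach: by step. Departure: by step, continuing in the same direction.
Stepwise on both sides with no change of direction means the note fills in the space between two different chord tones — a passing tone. (Had it turned back to its starting note it would be a neighbor tone instead.)

Passing tone.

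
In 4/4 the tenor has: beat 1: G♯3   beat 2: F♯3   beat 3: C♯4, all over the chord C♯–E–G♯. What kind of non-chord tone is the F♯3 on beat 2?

Escape tone.

The harmony at that moment is C♯ minor triad (C♯, E, G♯); F♯3 is not a chord tone.
It is approached by step down from G♯3 and left by leap up to C♯4.
Step in, leap out, on a weak beat — an escape tone.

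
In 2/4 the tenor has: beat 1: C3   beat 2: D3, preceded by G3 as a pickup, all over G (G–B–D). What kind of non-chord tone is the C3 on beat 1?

The harmony at that moment is G major triad (G, B, D); C3 is not a chord tone.
It is approached by leap down from G3 and left by step up to D3.
Leap in, step out, metrically accented — an appoggiatura.

Appoggiatura.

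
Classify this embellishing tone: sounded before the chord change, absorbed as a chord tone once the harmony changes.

Approach: ahead of the chord change (typically by step), so it is dissonant against the current harmony. Departure: none — the same pitch is restated or held and is a chord tone of the new harmony.
Dissonant first, consonant once the harmony catches up: the note simply arrives early — an anticipation. (The reverse timing, consonant first and dissonant after the change, would be a suspension or retardation.)

Anticipation.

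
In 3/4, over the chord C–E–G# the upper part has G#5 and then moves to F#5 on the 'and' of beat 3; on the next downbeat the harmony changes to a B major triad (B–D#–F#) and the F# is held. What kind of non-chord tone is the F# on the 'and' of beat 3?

The harmony at that moment is C augmented triad (C, E, G#); F#5 is not a chord tone.
It is approached by step down from G#5 and then sustained as the same pitch into the next harmony.
Arriving early and becoming a chord tone when the harmony changes — an anticipation.

Anticipation.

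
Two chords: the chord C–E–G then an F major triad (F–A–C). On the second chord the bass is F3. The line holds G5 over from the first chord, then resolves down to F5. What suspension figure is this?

9–8 suspension.

At the second chord the bass is F3. The suspended G5 lies a ninth above the bass; after resolving down by step to F5, the interval above the bass becomes an octave.
Suspension figures are named by those two intervals: 9–8.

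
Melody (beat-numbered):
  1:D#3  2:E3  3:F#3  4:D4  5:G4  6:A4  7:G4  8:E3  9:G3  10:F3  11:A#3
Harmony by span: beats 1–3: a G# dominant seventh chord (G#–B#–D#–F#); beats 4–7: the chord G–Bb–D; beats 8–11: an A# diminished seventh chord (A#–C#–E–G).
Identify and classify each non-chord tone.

The harmony at that moment is G# dominant seventh chord (G#, B#, D#, F#); E3 is not a chord tone.
It is approached by step up from D#3 and left by step up to F#3.
Step in, step out in the same direction — a passing tone.
The harmony at that moment is G minor triad (G, Bb, D); A4 is not a chord tone.
It is approached by step up from G4 and left by step down to G4.
Step away and step back to the same note — a neighbor tone (upper neighbor).
The harmony at that moment is A# diminished seventh chord (A#, C#, E, G); F3 is not a chord tone.
It is approached by step down from G3 and left by leap up to A#3.
Step in, leap out — an escape tone.

E3 (beat 2) — passing tone; A4 (beat 6) — neighbor tone; F3 (beat 10) — escape tone.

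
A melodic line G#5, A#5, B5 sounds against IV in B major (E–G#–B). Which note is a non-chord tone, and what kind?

A#5 is a passing tone.

The harmony at that moment is E major triad (E, G#, B); A#5 is not a chord tone.
It is approached by step up from G#5 and left by step up to B5.
Step in, step out in the same direction — a passing tone.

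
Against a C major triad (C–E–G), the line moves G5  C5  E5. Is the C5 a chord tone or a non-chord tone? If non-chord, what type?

Chord tone (the root of C major triad).

C major triad contains C, E, G; C is the root, so it is a chord tone.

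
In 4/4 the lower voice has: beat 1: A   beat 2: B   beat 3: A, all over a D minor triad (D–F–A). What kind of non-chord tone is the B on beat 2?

Upper neighbor tone.

The harmony at that moment is D minor triad (D, F, A); B is not a chord tone.
It is approached by step up from A and left by step down to A.
Step away and step back to the same note — a neighbor tone (upper neighbor).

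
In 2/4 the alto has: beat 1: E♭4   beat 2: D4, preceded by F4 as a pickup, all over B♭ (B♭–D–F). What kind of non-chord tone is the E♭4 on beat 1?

The harmony at that moment is B♭ major triad (B♭, D, F); E♭4 is not a chord tone.
It is approached by step down from F4 and left by step down to D4.
Step in, step out in the same direction — a passing tone.

Passing tone.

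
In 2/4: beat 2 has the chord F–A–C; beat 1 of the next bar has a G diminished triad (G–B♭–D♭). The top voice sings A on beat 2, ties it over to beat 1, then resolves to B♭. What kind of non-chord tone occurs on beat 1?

The harmony at that moment is G diminished triad (G, B♭, D♭); A is not a chord tone.
It is held over (the same pitch as the preceding A) and left by step up to B♭.
Held over from the previous chord and resolving up by step — a retardation.

Retardation.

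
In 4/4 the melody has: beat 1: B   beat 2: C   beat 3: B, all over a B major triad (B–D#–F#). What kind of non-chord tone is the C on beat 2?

The harmony at that moment is B major triad (B, D#, F#); C is not a chord tone.
It is approached by step up from B and left by step down to B.
Step away and step back to the same note — a neighbor tone (upper neighbor).

Upper neighbor tone.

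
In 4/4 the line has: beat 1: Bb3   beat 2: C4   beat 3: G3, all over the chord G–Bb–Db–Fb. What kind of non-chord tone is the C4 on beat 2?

The harmony at that moment is G diminished seventh chord (G, Bb, Db, Fb); C4 is not a chord tone.
It is approached by step up from Bb3 and left by leap down to G3.
Step in, leap out, on a weak beat — an escape tone.

Escape tone.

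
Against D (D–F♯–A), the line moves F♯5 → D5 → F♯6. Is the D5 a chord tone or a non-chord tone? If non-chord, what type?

D major triad contains D, F♯, A; D is the root, so it is a chord tone.

Chord tone (the root of D major triad).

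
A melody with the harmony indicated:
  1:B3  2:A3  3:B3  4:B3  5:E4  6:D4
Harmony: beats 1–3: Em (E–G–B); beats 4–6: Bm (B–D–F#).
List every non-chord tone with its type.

A3 (beat 2) — neighbor tone; E4 (beat 5) — appoggiatura.

The harmony at that moment is E minor triad (E, G, B); A3 is not a chord tone.
It is approached by step down from B3 and left by step up to B3.
Step away and step back to the same note — a neighbor tone (lower neighbor).
The harmony at that moment is B minor triad (B, D, F#); E4 is not a chord tone.
It is approached by leap up from B3 and left by step down to D4.
Leap in, step out — an appoggiatura.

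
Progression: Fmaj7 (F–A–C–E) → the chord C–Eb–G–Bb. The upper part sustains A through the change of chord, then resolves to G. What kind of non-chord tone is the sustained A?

A is a suspension.

The harmony at that moment is C minor seventh chord (C, Eb, G, Bb); A is not a chord tone.
It is held over (the same pitch as the preceding A) and left by step down to G.
Held over from the previous chord and resolving down by step — a suspension.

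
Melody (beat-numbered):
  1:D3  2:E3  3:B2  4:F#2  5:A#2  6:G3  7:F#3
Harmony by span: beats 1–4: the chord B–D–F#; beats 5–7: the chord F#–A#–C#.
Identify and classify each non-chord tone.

E3 (beat 2) — escape tone; G3 (beat 6) — appoggiatura.

The harmony at that moment is B minor triad (B, D, F#); E3 is not a chord tone.
It is approached by step up from D3 and left by leap down to B2.
Step in, leap out — an escape tone.
The harmony at that moment is F# major triad (F#, A#, C#); G3 is not a chord tone.
It is approached by leap up from A#2 and left by step down to F#3.
Leap in, step out — an appoggiatura.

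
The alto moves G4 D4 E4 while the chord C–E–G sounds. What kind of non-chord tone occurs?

The harmony at that moment is C major triad (C, E, G); D4 is not a chord tone.
It is approached by leap down from G4 and left by step up to E4.
Leap in, step out — an appoggiatura.

D4 is an appoggiatura.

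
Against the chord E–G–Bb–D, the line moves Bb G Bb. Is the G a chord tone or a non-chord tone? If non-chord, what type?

E half-diminished seventh chord contains E, G, Bb, D; G is the third, so it is a chord tone.

Chord tone (the third of E half-diminished seventh chord).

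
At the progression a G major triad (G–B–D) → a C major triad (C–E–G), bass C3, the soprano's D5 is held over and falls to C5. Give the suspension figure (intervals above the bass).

9–8 suspension.

At the second chord the bass is C3. The suspended D5 lies a ninth above the bass; after resolving down by step to C5, the interval above the bass becomes an octave.
Suspension figures are named by those two intervals: 9–8.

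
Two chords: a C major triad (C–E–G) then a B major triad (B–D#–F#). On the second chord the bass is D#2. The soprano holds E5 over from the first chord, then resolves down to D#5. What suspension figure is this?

9–8 suspension.

At the second chord the bass is D#2. The suspended E5 lies a ninth above the bass; after resolving down by step to D#5, the interval above the bass becomes an octave.
Suspension figures are named by those two intervals: 9–8.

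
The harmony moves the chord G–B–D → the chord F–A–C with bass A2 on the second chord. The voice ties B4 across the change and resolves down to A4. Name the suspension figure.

9–8 suspension.

At the second chord the bass is A2. The suspended B4 lies a ninth above the bass; after resolving down by step to A4, the interval above the bass becomes an octave.
Suspension figures are named by those two intervals: 9–8.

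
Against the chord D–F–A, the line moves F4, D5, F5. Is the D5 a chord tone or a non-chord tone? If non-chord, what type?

Chord tone (the root of D minor triad).

D minor triad contains D, F, A; D is the root, so it is a chord tone.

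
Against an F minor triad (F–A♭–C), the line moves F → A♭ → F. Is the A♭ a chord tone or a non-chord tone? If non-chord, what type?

Chord tone (the third of F minor triad).

F minor triad contains F, A♭, C; A♭ is the third, so it is a chord tone.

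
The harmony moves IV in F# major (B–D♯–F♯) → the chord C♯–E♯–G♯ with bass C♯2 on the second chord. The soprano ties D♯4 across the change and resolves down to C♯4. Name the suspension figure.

At the second chord the bass is C♯2. The suspended D♯4 lies a ninth above the bass; after resolving down by step to C♯4, the interval above the bass becomes an octave.
Suspension figures are named by those two intervals: 9–8.

9–8 suspension.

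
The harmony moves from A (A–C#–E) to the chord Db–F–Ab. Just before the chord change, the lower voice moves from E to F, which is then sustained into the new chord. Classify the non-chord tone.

F is an anticipation.

The harmony at that moment is A major triad (A, C#, E); F is not a chord tone.
It is approached by step up from E and then sustained as the same pitch into the next harmony.
Arriving early and becoming a chord tone when the harmony changes — an anticipation.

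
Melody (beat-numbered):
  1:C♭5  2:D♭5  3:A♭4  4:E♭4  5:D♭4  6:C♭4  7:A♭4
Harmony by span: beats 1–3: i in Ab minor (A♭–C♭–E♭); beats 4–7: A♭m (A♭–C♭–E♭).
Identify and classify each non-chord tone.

The harmony at that moment is A♭ minor triad (A♭, C♭, E♭); D♭5 is not a chord tone.
It is approached by step up from C♭5 and left by leap down to A♭4.
Step in, leap out — an escape tone.
The harmony at that moment is A♭ minor triad (A♭, C♭, E♭); D♭4 is not a chord tone.
It is approached by step down from E♭4 and left by step down to C♭4.
Step in, step out in the same direction — a passing tone.

D♭5 (beat 2) — escape tone; D♭4 (beat 5) — passing tone.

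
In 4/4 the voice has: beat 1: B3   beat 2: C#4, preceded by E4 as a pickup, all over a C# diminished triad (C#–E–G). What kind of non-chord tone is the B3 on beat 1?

Appoggiatura.

The harmony at that moment is C# diminished triad (C#, E, G); B3 is not a chord tone.
It is approached by leap down from E4 and left by step up to C#4.
Leap in, step out, metrically accented — an appoggiatura.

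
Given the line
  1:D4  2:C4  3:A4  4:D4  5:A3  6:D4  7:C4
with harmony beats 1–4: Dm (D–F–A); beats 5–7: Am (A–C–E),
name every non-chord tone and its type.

C4 (beat 2) — escape tone; D4 (beat 6) — appoggiatura.

The harmony at that moment is D minor triad (D, F, A); C4 is not a chord tone.
It is approached by step down from D4 and left by leap up to A4.
Step in, leap out — an escape tone.
The harmony at that moment is A minor triad (A, C, E); D4 is not a chord tone.
It is approached by leap up from A3 and left by step down to C4.
Leap in, step out — an appoggiatura.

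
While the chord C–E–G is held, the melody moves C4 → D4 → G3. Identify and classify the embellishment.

D4 is an escape tone.

The harmony at that moment is C major triad (C, E, G); D4 is not a chord tone.
It is approached by step up from C4 and left by leap down to G3.
Step in, leap out — an escape tone.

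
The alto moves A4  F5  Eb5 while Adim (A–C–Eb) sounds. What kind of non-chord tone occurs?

The harmony at that moment is A diminished triad (A, C, Eb); F5 is not a chord tone.
It is approached by leap up from A4 and left by step down to Eb5.
Leap in, step out — an appoggiatura.

F5 is an appoggiatura.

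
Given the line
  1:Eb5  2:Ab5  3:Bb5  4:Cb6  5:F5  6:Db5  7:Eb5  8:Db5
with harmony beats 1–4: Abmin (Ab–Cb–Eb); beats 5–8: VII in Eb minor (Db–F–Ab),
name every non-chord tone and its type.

The harmony at that moment is Ab minor triad (Ab, Cb, Eb); Bb5 is not a chord tone.
It is approached by step up from Ab5 and left by step up to Cb6.
Step in, step out in the same direction — a passing tone.
The harmony at that moment is Db major triad (Db, F, Ab); Eb5 is not a chord tone.
It is approached by step up from Db5 and left by step down to Db5.
Step away and step back to the same note — a neighbor tone (upper neighbor).

Bb5 (beat 3) — passing tone; Eb5 (beat 7) — neighbor tone.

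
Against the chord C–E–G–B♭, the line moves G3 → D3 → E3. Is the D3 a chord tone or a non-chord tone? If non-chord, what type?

Non-chord tone — an appoggiatura.

The harmony at that moment is C dominant seventh chord (C, E, G, B♭); D3 is not a chord tone.
It is approached by leap down from G3 and left by step up to E3.
Leap in, step out — an appoggiatura.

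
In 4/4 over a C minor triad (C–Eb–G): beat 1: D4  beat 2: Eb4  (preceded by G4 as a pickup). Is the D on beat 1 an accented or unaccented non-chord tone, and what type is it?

The harmony at that moment is C minor triad (C, Eb, G); D4 is not a chord tone.
It is approached by leap down from G4 and left by step up to Eb4.
Leap in, step out — an appoggiatura.
It falls on the downbeat, so it is accented.

Accented appoggiatura.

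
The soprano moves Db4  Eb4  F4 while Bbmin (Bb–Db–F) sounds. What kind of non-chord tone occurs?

Eb4 is a passing tone.

The harmony at that moment is Bb minor triad (Bb, Db, F); Eb4 is not a chord tone.
It is approached by step up from Db4 and left by step up to F4.
Step in, step out in the same direction — a passing tone.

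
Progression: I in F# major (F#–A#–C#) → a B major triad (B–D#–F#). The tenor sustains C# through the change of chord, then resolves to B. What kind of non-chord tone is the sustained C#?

C# is a suspension.

The harmony at that moment is B major triad (B, D#, F#); C# is not a chord tone.
It is held over (the same pitch as the preceding C#) and left by step down to B.
Held over from the previous chord and resolving down by step — a suspension.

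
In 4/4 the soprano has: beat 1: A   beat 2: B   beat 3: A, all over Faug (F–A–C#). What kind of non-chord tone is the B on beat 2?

The harmony at that moment is F augmented triad (F, A, C#); B is not a chord tone.
It is approached by step up from A and left by step down to A.
Step away and step back to the same note — a neighbor tone (upper neighbor).

Upper neighbor tone.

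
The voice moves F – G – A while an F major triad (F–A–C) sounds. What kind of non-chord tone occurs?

The harmony at that moment is F major triad (F, A, C); G is not a chord tone.
It is approached by step up from F and left by step up to A.
Step in, step out in the same direction — a passing tone.

G is a passing tone.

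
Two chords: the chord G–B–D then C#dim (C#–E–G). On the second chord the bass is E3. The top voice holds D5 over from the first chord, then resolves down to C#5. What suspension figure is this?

7–6 suspension.

At the second chord the bass is E3. The suspended D5 lies a seventh above the bass; after resolving down by step to C#5, the interval above the bass becomes a sixth.
Suspension figures are named by those two intervals: 7–6.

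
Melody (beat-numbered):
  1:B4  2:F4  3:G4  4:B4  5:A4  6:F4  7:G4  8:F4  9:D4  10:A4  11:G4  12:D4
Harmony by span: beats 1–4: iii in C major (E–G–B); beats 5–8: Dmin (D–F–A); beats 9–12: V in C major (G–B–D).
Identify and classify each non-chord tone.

The harmony at that moment is E minor triad (E, G, B); F4 is not a chord tone.
It is approached by leap down from B4 and left by step up to G4.
Leap in, step out — an appoggiatura.
The harmony at that moment is D minor triad (D, F, A); G4 is not a chord tone.
It is approached by step up from F4 and left by step down to F4.
Step away and step back to the same note — a neighbor tone (upper neighbor).
The harmony at that moment is G major triad (G, B, D); A4 is not a chord tone.
It is approached by leap up from D4 and left by step down to G4.
Leap in, step out — an appoggiatura.

F4 (beat 2) — appoggiatura; G4 (beat 7) — neighbor tone; A4 (beat 10) — appoggiatura.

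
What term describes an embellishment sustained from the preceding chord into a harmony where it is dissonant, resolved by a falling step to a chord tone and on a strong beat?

Suspension.

Approach: by preparation — the pitch is first a chord tone, then held (tied or repeated) while the harmony changes under it. Departure: down by step. Metric position: strong.
A prepared dissonance that resolves downward by step — a suspension. (The same figure resolving upward would be a retardation.)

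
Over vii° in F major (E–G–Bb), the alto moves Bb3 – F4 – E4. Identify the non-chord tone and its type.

The harmony at that moment is E diminished triad (E, G, Bb); F4 is not a chord tone.
It is approached by leap up from Bb3 and left by step down to E4.
Leap in, step out — an appoggiatura.

F4 is an appoggiatura.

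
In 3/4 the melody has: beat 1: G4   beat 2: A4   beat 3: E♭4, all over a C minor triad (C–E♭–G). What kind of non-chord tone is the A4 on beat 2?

Escape tone.

The harmony at that moment is C minor triad (C, E♭, G); A4 is not a chord tone.
It is approached by step up from G4 and left by leap down to E♭4.
Step in, leap out, on a weak beat — an escape tone.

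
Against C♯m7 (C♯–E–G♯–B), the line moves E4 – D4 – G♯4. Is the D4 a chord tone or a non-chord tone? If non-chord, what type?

Non-chord tone — an escape tone.

The harmony at that moment is C♯ minor seventh chord (C♯, E, G♯, B); D4 is not a chord tone.
It is approached by step down from E4 and left by leap up to G♯4.
Step in, leap out — an escape tone.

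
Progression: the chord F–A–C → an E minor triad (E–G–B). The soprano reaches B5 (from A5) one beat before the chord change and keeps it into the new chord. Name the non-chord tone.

B5 is an anticipation.

The harmony at that moment is F major triad (F, A, C); B5 is not a chord tone.
It is approached by step up from A5 and then sustained as the same pitch into the next harmony.
Arriving early and becoming a chord tone when the harmony changes — an anticipation.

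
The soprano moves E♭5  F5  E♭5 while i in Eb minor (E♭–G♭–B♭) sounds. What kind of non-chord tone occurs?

The harmony at that moment is E♭ minor triad (E♭, G♭, B♭); F5 is not a chord tone.
It is approached by step up from E♭5 and left by step down to E♭5.
Step away and step back to the same note — a neighbor tone (upper neighbor).

F5 is a neighbor tone.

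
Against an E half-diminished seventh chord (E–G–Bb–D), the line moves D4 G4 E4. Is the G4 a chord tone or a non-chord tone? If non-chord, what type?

E half-diminished seventh chord contains E, G, Bb, D; G is the third, so it is a chord tone.

Chord tone (the third of E half-diminished seventh chord).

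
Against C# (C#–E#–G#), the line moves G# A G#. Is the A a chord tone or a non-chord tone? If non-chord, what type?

The harmony at that moment is C# major triad (C#, E#, G#); A is not a chord tone.
It is approached by step up from G# and left by step down to G#.
Step away and step back to the same note — a neighbor tone (upper neighbor).

Non-chord tone — a neighbor tone.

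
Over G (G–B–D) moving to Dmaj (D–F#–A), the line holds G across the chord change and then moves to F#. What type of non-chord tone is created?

The harmony at that moment is D major triad (D, F#, A); G is not a chord tone.
It is held over (the same pitch as the preceding G) and left by step down to F#.
Held over from the previous chord and resolving down by step — a suspension.

G is a suspension.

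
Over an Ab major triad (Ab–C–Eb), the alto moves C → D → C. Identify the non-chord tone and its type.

D is a neighbor tone.

The harmony at that moment is Ab major triad (Ab, C, Eb); D is not a chord tone.
It is approached by step up from C and left by step down to C.
Step away and step back to the same note — a neighbor tone (upper neighbor).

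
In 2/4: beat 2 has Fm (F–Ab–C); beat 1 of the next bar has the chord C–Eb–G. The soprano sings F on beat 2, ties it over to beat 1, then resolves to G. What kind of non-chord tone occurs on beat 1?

The harmony at that moment is C minor triad (C, Eb, G); F is not a chord tone.
It is held over (the same pitch as the preceding F) and left by step up to G.
Held over from the previous chord and resolving up by step — a retardation.

Retardation.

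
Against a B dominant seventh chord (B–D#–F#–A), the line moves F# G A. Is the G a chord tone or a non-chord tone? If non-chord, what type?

The harmony at that moment is B dominant seventh chord (B, D#, F#, A); G is not a chord tone.
It is approached by step up from F# and left by step up to A.
Step in, step out in the same direction — a passing tone.

Non-chord tone — a passing tone.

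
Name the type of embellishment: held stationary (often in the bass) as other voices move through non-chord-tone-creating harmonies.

Approach: none. Departure: none — a single pitch is sustained while the chords change around it, passing through harmonies that do not contain it.
No melodic motion at all; the dissonance is created entirely by the moving harmonies against the stationary note — a pedal tone (pedal point).

Pedal tone.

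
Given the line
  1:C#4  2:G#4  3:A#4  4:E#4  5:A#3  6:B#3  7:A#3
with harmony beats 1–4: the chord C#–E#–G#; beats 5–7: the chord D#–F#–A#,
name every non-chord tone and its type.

The harmony at that moment is C# major triad (C#, E#, G#); A#4 is not a chord tone.
It is approached by step up from G#4 and left by leap down to E#4.
Step in, leap out — an escape tone.
The harmony at that moment is D# minor triad (D#, F#, A#); B#3 is not a chord tone.
It is approached by step up from A#3 and left by step down to A#3.
Step away and step back to the same note — a neighbor tone (upper neighbor).

A#4 (beat 3) — escape tone; B#3 (beat 6) — neighbor tone.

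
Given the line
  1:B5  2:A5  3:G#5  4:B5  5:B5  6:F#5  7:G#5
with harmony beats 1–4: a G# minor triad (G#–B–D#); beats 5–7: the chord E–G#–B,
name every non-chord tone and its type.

A5 (beat 2) — passing tone; F#5 (beat 6) — appoggiatura.

The harmony at that moment is G# minor triad (G#, B, D#); A5 is not a chord tone.
It is approached by step down from B5 and left by step down to G#5.
Step in, step out in the same direction — a passing tone.
The harmony at that moment is E major triad (E, G#, B); F#5 is not a chord tone.
It is approached by leap down from B5 and left by step up to G#5.
Leap in, step out — an appoggiatura.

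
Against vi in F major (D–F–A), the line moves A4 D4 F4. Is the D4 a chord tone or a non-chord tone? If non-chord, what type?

Chord tone (the root of D minor triad).

D minor triad contains D, F, A; D is the root, so it is a chord tone.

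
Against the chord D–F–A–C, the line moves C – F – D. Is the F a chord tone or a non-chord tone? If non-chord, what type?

Chord tone (the third of D minor seventh chord).

D minor seventh chord contains D, F, A, C; F is the third, so it is a chord tone.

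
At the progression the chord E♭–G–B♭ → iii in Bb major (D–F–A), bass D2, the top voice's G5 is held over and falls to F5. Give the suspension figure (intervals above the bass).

At the second chord the bass is D2. The suspended G5 lies a fourth above the bass; after resolving down by step to F5, the interval above the bass becomes a third.
Suspension figures are named by those two intervals: 4–3.

4–3 suspension.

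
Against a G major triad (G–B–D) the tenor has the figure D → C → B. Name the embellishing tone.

C is a passing tone.

The harmony at that moment is G major triad (G, B, D); C is not a chord tone.
It is approached by step down from D and left by step down to B.
Step in, step out in the same direction — a passing tone.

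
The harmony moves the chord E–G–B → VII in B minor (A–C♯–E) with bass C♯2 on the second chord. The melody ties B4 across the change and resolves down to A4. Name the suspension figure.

7–6 suspension.

At the second chord the bass is C♯2. The suspended B4 lies a seventh above the bass; after resolving down by step to A4, the interval above the bass becomes a sixth.
Suspension figures are named by those two intervals: 7–6.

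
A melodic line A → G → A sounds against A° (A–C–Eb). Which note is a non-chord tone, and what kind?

The harmony at that moment is A diminished triad (A, C, Eb); G is not a chord tone.
It is approached by step down from A and left by step up to A.
Step away and step back to the same note — a neighbor tone (lower neighbor).

G is a neighbor tone.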